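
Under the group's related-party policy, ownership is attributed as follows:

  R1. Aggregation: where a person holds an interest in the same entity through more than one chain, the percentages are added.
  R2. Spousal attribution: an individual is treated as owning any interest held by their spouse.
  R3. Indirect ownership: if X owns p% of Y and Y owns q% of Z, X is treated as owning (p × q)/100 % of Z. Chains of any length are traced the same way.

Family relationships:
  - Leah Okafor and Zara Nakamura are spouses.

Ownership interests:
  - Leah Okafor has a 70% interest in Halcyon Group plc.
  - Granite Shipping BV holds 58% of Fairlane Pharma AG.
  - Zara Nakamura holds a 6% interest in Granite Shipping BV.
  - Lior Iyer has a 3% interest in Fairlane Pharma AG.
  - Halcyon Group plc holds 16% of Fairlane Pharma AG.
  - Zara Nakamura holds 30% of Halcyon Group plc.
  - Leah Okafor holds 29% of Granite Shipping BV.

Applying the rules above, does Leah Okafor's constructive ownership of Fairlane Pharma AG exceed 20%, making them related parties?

By spousal attribution (R2), Leah Okafor is treated as also owning Zara Nakamura's interest in Halcyon Group plc, giving 70% + 30% = 100%.
By spousal attribution (R2), Leah Okafor is treated as also owning Zara Nakamura's interest in Granite Shipping BV, giving 29% + 6% = 35%.
Chain via Halcyon Group plc (R3): 100% × 16% = 16% of Fairlane Pharma AG.
Chain via Granite Shipping BV (R3): 35% × 58% = 20.3% of Fairlane Pharma AG.
Aggregating (R1): 16% + 20.3% = 36.3%.
36.3% exceeds the 20% threshold, so Leah is a related party to Fairlane Pharma AG.

Yes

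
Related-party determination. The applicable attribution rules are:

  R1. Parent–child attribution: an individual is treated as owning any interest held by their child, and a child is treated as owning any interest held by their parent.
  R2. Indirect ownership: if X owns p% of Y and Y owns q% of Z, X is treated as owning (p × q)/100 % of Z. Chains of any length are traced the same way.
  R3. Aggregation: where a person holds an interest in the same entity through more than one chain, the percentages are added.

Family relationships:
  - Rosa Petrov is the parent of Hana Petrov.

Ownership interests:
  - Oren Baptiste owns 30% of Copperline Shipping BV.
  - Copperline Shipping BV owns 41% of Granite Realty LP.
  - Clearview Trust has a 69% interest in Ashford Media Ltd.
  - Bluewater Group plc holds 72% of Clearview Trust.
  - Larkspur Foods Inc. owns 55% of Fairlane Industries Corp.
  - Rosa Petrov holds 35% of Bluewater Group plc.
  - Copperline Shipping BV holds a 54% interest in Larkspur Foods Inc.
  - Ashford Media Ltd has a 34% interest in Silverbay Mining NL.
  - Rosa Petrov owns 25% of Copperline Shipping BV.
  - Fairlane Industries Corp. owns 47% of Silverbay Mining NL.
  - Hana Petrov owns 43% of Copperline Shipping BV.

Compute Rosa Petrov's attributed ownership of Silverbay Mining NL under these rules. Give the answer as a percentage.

15.40404%

By parent–child attribution (R1), Rosa Petrov is treated as also owning Hana Petrov's interest in Copperline Shipping BV, giving 25% + 43% = 68%.
Chain via Copperline Shipping BV → Larkspur Foods Inc. → Fairlane Industries Corp. (R2): 68% × 54% × 55% × 47% = 9.49212% of Silverbay Mining NL.
Chain via Bluewater Group plc → Clearview Trust → Ashford Media Ltd (R2): 35% × 72% × 69% × 34% = 5.91192% of Silverbay Mining NL.
Aggregating (R3): 9.49212% + 5.91192% = 15.40404%.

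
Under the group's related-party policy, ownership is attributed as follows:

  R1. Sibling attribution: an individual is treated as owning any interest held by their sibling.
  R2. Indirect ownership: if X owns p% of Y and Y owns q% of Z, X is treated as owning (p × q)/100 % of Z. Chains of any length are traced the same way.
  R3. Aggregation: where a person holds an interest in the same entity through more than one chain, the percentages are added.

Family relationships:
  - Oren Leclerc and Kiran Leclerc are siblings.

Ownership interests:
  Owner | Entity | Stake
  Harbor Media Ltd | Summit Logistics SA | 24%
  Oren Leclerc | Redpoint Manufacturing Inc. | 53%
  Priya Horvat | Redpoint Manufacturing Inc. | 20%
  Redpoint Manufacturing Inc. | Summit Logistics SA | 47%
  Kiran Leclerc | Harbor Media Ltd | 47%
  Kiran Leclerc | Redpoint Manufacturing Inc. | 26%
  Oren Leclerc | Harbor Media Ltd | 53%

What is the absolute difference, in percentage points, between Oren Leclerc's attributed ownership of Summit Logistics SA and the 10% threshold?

By sibling attribution (R1), Oren Leclerc is treated as also owning Kiran Leclerc's interest in Harbor Media Ltd, giving 53% + 47% = 100%.
By sibling attribution (R1), Oren Leclerc is treated as also owning Kiran Leclerc's interest in Redpoint Manufacturing Inc, giving 53% + 26% = 79%.
Chain via Harbor Media Ltd (R2): 100% × 24% = 24% of Summit Logistics SA.
Chain via Redpoint Manufacturing Inc. (R2): 79% × 47% = 37.13% of Summit Logistics SA.
Aggregating (R3): 24% + 37.13% = 61.13%.
61.13% exceeds the 10% threshold by 51.13 percentage points.

51.13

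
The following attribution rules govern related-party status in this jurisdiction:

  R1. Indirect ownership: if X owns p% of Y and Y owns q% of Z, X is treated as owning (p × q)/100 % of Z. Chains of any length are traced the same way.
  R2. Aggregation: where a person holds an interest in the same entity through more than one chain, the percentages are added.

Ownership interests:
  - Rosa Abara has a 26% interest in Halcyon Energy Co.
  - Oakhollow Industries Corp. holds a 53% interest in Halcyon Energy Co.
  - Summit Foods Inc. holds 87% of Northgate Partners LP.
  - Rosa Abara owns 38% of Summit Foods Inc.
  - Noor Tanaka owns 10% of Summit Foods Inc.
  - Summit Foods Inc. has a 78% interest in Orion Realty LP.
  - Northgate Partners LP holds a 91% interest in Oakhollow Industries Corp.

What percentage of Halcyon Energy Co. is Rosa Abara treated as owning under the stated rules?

Chain via Summit Foods Inc. → Northgate Partners LP → Oakhollow Industries Corp. (R1): 38% × 87% × 91% × 53% = 15.944838% of Halcyon Energy Co.
Direct interest in Halcyon Energy Co: 26%.
Aggregating (R2): 15.944838% + 26% = 41.944838%.

41.944838%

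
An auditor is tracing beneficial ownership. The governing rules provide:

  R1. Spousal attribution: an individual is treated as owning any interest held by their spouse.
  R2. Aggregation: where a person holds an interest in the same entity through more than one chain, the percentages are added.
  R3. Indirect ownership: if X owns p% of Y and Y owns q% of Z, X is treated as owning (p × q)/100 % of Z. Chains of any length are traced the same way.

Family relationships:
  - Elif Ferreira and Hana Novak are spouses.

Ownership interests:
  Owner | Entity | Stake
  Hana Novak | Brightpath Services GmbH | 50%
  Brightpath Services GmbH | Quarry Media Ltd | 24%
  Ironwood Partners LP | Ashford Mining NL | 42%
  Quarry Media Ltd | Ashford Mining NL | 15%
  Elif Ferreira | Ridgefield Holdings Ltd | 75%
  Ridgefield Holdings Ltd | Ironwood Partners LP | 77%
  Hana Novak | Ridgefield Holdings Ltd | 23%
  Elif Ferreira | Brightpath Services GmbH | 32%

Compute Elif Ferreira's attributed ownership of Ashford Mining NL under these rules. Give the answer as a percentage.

By spousal attribution (R1), Elif Ferreira is treated as also owning Hana Novak's interest in Ridgefield Holdings Ltd, giving 75% + 23% = 98%.
By spousal attribution (R1), Elif Ferreira is treated as also owning Hana Novak's interest in Brightpath Services GmbH, giving 32% + 50% = 82%.
Chain via Ridgefield Holdings Ltd → Ironwood Partners LP (R3): 98% × 77% × 42% = 31.6932% of Ashford Mining NL.
Chain via Brightpath Services GmbH → Quarry Media Ltd (R3): 82% × 24% × 15% = 2.952% of Ashford Mining NL.
Aggregating (R2): 31.6932% + 2.952% = 34.6452%.

34.6452%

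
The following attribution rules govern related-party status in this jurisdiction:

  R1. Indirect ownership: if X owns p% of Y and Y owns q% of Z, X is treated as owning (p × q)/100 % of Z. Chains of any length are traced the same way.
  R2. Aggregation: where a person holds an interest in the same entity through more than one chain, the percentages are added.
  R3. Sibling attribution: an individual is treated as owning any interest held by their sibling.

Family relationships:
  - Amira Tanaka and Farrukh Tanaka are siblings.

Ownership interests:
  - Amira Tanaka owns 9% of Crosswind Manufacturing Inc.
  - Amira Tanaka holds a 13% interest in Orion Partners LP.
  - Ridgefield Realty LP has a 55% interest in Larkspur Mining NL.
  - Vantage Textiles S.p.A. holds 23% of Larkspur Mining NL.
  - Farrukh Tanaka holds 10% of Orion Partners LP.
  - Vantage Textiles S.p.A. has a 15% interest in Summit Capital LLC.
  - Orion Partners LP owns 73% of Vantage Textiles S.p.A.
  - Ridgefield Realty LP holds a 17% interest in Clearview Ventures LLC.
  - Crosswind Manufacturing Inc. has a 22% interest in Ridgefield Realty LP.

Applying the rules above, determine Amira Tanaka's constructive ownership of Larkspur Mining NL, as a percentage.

By sibling attribution (R3), Amira Tanaka is treated as also owning Farrukh Tanaka's interest in Orion Partners LP, giving 13% + 10% = 23%.
Chain via Crosswind Manufacturing Inc. → Ridgefield Realty LP (R1): 9% × 22% × 55% = 1.089% of Larkspur Mining NL.
Chain via Orion Partners LP → Vantage Textiles S.p.A. (R1): 23% × 73% × 23% = 3.8617% of Larkspur Mining NL.
Aggregating (R2): 1.089% + 3.8617% = 4.9507%.

4.9507%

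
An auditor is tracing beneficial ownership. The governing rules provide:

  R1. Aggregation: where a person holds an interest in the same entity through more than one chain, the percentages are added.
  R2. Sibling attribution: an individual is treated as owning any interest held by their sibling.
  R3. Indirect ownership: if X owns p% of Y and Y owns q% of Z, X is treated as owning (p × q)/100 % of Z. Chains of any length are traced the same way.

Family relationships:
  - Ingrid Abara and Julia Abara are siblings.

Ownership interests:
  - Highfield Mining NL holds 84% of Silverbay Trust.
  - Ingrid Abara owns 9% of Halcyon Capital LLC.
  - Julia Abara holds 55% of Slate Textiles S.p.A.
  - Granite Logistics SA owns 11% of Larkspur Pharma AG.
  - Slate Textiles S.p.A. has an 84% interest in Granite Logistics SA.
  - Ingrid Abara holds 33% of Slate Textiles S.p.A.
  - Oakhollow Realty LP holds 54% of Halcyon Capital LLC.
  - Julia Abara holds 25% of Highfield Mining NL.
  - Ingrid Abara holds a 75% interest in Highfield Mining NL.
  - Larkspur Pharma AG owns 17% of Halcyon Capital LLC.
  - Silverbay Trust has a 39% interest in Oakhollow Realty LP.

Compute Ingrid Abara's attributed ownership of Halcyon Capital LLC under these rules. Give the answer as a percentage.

By sibling attribution (R2), Ingrid Abara is treated as also owning Julia Abara's interest in Slate Textiles S.p.A, giving 33% + 55% = 88%.
By sibling attribution (R2), Ingrid Abara is treated as also owning Julia Abara's interest in Highfield Mining NL, giving 75% + 25% = 100%.
Chain via Slate Textiles S.p.A. → Granite Logistics SA → Larkspur Pharma AG (R3): 88% × 84% × 11% × 17% = 1.382304% of Halcyon Capital LLC.
Chain via Highfield Mining NL → Silverbay Trust → Oakhollow Realty LP (R3): 100% × 84% × 39% × 54% = 17.6904% of Halcyon Capital LLC.
Direct interest in Halcyon Capital LLC: 9%.
Aggregating (R1): 1.382304% + 17.6904% + 9% = 28.072704%.

28.072704%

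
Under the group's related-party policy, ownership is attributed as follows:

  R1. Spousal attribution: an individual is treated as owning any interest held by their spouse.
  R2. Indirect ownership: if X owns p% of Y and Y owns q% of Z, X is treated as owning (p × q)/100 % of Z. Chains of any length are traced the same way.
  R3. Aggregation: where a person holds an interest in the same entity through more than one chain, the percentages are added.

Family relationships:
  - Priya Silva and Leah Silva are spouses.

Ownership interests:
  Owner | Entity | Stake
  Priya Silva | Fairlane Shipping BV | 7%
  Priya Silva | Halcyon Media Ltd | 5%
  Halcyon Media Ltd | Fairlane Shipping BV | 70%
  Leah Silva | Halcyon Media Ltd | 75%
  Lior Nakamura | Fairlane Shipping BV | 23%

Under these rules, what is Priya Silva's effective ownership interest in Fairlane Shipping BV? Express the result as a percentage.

By spousal attribution (R1), Priya Silva is treated as also owning Leah Silva's interest in Halcyon Media Ltd, giving 5% + 75% = 80%.
Chain via Halcyon Media Ltd (R2): 80% × 70% = 56% of Fairlane Shipping BV.
Direct interest in Fairlane Shipping BV: 7%.
Aggregating (R3): 56% + 7% = 63%.

63%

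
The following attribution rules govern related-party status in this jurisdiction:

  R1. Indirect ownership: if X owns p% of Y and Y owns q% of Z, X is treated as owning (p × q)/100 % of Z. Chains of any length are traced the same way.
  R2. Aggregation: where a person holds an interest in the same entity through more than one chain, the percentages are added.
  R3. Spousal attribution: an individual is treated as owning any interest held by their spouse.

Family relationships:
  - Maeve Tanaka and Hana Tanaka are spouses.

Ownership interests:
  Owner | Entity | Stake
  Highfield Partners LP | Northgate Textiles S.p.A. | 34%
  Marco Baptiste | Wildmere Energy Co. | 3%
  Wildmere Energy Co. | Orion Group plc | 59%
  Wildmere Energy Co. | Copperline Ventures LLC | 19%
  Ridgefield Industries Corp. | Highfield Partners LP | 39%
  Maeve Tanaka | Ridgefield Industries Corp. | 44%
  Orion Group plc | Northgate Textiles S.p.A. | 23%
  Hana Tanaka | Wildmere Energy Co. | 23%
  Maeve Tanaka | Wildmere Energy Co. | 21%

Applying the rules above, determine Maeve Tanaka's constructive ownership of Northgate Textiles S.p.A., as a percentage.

11.8052%

By spousal attribution (R3), Maeve Tanaka is treated as also owning Hana Tanaka's interest in Wildmere Energy Co, giving 21% + 23% = 44%.
Chain via Wildmere Energy Co. → Orion Group plc (R1): 44% × 59% × 23% = 5.9708% of Northgate Textiles S.p.A.
Chain via Ridgefield Industries Corp. → Highfield Partners LP (R1): 44% × 39% × 34% = 5.8344% of Northgate Textiles S.p.A.
Aggregating (R2): 5.9708% + 5.8344% = 11.8052%.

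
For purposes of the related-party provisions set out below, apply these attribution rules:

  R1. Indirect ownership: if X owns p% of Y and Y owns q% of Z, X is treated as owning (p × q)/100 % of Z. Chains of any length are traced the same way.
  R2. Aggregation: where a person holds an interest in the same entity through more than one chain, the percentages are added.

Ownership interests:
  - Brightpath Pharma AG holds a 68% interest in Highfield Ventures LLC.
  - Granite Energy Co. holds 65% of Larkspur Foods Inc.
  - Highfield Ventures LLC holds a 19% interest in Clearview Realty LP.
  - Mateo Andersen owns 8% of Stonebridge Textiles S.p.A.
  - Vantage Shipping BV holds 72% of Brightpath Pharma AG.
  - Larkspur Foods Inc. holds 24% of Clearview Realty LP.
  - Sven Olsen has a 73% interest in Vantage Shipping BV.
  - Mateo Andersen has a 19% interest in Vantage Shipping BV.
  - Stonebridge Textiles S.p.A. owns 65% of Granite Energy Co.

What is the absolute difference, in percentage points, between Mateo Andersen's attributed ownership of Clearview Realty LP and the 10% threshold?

Chain via Stonebridge Textiles S.p.A. → Granite Energy Co. → Larkspur Foods Inc. (R1): 8% × 65% × 65% × 24% = 0.8112% of Clearview Realty LP.
Chain via Vantage Shipping BV → Brightpath Pharma AG → Highfield Ventures LLC (R1): 19% × 72% × 68% × 19% = 1.767456% of Clearview Realty LP.
Aggregating (R2): 0.8112% + 1.767456% = 2.578656%.
2.578656% falls short of the 10% threshold by 7.421344 percentage points.

7.421344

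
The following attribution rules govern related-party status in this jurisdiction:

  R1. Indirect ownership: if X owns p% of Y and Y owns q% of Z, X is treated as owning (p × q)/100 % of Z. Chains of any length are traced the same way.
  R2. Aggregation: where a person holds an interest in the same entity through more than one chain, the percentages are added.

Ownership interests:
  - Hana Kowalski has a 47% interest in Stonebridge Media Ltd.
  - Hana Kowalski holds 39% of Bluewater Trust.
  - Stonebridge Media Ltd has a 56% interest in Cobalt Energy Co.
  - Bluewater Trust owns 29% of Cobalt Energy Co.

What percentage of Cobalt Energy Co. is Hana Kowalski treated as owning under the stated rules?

Chain via Stonebridge Media Ltd (R1): 47% × 56% = 26.32% of Cobalt Energy Co.
Chain via Bluewater Trust (R1): 39% × 29% = 11.31% of Cobalt Energy Co.
Aggregating (R2): 26.32% + 11.31% = 37.63%.

37.63%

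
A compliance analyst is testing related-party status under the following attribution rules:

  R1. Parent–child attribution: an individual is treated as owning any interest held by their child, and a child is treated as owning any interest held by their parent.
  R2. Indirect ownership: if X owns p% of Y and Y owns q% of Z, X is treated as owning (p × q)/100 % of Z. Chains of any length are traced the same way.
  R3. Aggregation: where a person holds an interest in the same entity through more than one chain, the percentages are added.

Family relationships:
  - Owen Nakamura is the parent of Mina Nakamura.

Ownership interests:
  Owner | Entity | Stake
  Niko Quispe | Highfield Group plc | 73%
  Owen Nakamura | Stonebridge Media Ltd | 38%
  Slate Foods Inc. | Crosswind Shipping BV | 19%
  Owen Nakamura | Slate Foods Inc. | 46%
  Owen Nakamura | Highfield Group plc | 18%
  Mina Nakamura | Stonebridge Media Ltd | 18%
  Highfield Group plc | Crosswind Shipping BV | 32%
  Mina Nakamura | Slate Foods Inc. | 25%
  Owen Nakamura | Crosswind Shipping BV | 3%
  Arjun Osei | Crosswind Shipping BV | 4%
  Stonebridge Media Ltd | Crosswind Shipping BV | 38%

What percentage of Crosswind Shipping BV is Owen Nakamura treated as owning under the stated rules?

By parent–child attribution (R1), Owen Nakamura is treated as also owning Mina Nakamura's interest in Stonebridge Media Ltd, giving 38% + 18% = 56%.
By parent–child attribution (R1), Owen Nakamura is treated as also owning Mina Nakamura's interest in Slate Foods Inc, giving 46% + 25% = 71%.
Chain via Stonebridge Media Ltd (R2): 56% × 38% = 21.28% of Crosswind Shipping BV.
Chain via Slate Foods Inc. (R2): 71% × 19% = 13.49% of Crosswind Shipping BV.
Chain via Highfield Group plc (R2): 18% × 32% = 5.76% of Crosswind Shipping BV.
Direct interest in Crosswind Shipping BV: 3%.
Aggregating (R3): 21.28% + 13.49% + 5.76% + 3% = 43.53%.

43.53%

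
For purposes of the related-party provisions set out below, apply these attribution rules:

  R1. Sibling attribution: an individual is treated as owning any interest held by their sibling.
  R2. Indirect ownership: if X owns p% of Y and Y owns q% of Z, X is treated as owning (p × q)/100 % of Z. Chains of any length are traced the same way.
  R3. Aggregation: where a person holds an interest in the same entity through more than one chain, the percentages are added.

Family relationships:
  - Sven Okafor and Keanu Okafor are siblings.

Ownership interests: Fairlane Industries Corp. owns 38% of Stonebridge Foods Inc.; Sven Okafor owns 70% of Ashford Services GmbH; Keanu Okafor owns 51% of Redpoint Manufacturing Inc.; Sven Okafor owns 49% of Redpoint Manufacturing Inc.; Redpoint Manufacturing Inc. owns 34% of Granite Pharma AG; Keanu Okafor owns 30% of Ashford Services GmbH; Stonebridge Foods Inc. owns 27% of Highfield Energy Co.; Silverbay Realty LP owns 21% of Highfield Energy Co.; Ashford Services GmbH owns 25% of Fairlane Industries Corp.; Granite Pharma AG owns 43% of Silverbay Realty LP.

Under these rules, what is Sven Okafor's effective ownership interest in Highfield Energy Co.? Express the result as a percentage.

5.6352%

By sibling attribution (R1), Sven Okafor is treated as also owning Keanu Okafor's interest in Redpoint Manufacturing Inc, giving 49% + 51% = 100%.
By sibling attribution (R1), Sven Okafor is treated as also owning Keanu Okafor's interest in Ashford Services GmbH, giving 70% + 30% = 100%.
Chain via Redpoint Manufacturing Inc. → Granite Pharma AG → Silverbay Realty LP (R2): 100% × 34% × 43% × 21% = 3.0702% of Highfield Energy Co.
Chain via Ashford Services GmbH → Fairlane Industries Corp. → Stonebridge Foods Inc. (R2): 100% × 25% × 38% × 27% = 2.565% of Highfield Energy Co.
Aggregating (R3): 3.0702% + 2.565% = 5.6352%.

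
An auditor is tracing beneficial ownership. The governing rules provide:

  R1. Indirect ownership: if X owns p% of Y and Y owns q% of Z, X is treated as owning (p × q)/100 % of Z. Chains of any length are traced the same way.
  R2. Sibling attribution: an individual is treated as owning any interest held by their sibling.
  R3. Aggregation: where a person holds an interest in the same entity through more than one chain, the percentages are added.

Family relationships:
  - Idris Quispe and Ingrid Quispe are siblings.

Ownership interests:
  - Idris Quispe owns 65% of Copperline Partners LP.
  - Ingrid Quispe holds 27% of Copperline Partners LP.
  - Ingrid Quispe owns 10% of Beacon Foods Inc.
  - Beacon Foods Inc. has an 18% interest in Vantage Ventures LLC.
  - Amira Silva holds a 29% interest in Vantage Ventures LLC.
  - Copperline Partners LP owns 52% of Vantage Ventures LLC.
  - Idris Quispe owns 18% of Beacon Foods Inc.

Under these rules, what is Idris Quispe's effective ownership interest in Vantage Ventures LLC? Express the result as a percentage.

By sibling attribution (R2), Idris Quispe is treated as also owning Ingrid Quispe's interest in Copperline Partners LP, giving 65% + 27% = 92%.
By sibling attribution (R2), Idris Quispe is treated as also owning Ingrid Quispe's interest in Beacon Foods Inc, giving 18% + 10% = 28%.
Chain via Copperline Partners LP (R1): 92% × 52% = 47.84% of Vantage Ventures LLC.
Chain via Beacon Foods Inc. (R1): 28% × 18% = 5.04% of Vantage Ventures LLC.
Aggregating (R3): 47.84% + 5.04% = 52.88%.

52.88%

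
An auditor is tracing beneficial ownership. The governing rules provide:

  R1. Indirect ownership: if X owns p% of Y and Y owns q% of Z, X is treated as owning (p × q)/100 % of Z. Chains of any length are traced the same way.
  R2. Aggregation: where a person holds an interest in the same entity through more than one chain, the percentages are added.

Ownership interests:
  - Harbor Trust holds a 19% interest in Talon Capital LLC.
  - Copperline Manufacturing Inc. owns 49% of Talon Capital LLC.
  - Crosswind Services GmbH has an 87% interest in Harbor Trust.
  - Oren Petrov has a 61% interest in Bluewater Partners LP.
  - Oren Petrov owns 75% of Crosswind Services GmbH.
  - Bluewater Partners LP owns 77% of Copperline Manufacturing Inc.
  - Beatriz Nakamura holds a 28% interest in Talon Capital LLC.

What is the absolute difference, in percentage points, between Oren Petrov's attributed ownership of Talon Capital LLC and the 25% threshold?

Chain via Crosswind Services GmbH → Harbor Trust (R1): 75% × 87% × 19% = 12.3975% of Talon Capital LLC.
Chain via Bluewater Partners LP → Copperline Manufacturing Inc. (R1): 61% × 77% × 49% = 23.0153% of Talon Capital LLC.
Aggregating (R2): 12.3975% + 23.0153% = 35.4128%.
35.4128% exceeds the 25% threshold by 10.4128 percentage points.

10.4128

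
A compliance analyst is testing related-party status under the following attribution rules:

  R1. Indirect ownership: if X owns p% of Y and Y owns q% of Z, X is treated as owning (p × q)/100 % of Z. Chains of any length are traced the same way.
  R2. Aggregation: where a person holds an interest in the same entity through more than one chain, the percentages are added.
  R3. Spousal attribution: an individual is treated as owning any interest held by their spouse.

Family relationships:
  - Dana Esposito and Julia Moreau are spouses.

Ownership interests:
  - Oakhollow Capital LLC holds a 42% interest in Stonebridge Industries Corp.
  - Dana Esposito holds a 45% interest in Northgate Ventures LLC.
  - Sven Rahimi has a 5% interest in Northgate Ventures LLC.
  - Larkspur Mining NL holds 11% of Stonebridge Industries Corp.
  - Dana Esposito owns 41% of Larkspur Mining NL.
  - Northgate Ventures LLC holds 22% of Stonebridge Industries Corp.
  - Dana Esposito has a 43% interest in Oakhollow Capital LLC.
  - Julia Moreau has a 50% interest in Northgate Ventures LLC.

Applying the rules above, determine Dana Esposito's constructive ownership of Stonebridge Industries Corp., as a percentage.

43.47%

By spousal attribution (R3), Dana Esposito is treated as also owning Julia Moreau's interest in Northgate Ventures LLC, giving 45% + 50% = 95%.
Chain via Larkspur Mining NL (R1): 41% × 11% = 4.51% of Stonebridge Industries Corp.
Chain via Northgate Ventures LLC (R1): 95% × 22% = 20.9% of Stonebridge Industries Corp.
Chain via Oakhollow Capital LLC (R1): 43% × 42% = 18.06% of Stonebridge Industries Corp.
Aggregating (R2): 4.51% + 20.9% + 18.06% = 43.47%.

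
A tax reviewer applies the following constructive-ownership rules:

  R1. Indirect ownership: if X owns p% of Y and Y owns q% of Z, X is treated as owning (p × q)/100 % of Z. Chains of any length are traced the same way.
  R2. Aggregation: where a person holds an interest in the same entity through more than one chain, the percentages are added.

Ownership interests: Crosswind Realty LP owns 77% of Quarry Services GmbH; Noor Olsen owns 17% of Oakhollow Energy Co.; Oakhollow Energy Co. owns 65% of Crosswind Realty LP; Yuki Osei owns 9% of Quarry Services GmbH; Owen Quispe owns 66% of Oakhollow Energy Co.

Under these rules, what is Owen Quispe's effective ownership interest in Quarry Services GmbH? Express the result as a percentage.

33.033%

Chain via Oakhollow Energy Co. → Crosswind Realty LP (R1): 66% × 65% × 77% = 33.033% of Quarry Services GmbH.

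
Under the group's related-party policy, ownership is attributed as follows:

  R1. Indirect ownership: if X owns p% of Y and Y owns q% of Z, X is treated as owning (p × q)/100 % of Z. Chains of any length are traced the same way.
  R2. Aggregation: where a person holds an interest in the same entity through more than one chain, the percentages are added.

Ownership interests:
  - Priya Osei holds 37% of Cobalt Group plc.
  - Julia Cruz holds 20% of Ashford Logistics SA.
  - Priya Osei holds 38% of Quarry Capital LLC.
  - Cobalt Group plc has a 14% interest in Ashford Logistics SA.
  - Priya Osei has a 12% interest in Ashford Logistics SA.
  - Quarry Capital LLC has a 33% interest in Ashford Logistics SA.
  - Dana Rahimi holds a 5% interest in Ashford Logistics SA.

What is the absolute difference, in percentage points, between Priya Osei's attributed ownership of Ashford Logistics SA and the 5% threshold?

24.72

Chain via Quarry Capital LLC (R1): 38% × 33% = 12.54% of Ashford Logistics SA.
Chain via Cobalt Group plc (R1): 37% × 14% = 5.18% of Ashford Logistics SA.
Direct interest in Ashford Logistics SA: 12%.
Aggregating (R2): 12.54% + 5.18% + 12% = 29.72%.
29.72% exceeds the 5% threshold by 24.72 percentage points.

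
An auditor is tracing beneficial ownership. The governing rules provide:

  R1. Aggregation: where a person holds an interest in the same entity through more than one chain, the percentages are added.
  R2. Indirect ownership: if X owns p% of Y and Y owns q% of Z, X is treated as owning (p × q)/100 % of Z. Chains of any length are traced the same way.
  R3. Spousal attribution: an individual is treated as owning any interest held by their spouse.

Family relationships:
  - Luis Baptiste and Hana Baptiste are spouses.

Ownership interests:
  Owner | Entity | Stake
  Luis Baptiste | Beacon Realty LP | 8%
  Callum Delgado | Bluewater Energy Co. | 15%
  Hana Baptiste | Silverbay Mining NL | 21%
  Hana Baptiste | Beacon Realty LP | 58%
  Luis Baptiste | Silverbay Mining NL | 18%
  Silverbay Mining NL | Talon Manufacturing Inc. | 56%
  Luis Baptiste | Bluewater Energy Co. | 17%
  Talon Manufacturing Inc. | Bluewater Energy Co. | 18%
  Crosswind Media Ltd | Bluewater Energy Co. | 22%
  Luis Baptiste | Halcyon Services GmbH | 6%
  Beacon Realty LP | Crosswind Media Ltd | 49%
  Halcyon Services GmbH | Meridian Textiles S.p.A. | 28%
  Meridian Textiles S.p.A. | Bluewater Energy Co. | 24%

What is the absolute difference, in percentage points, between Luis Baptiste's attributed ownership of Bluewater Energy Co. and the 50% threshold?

21.5508

By spousal attribution (R3), Luis Baptiste is treated as also owning Hana Baptiste's interest in Beacon Realty LP, giving 8% + 58% = 66%.
By spousal attribution (R3), Luis Baptiste is treated as also owning Hana Baptiste's interest in Silverbay Mining NL, giving 18% + 21% = 39%.
Chain via Beacon Realty LP → Crosswind Media Ltd (R2): 66% × 49% × 22% = 7.1148% of Bluewater Energy Co.
Chain via Silverbay Mining NL → Talon Manufacturing Inc. (R2): 39% × 56% × 18% = 3.9312% of Bluewater Energy Co.
Chain via Halcyon Services GmbH → Meridian Textiles S.p.A. (R2): 6% × 28% × 24% = 0.4032% of Bluewater Energy Co.
Direct interest in Bluewater Energy Co: 17%.
Aggregating (R1): 7.1148% + 3.9312% + 0.4032% + 17% = 28.4492%.
28.4492% falls short of the 50% threshold by 21.5508 percentage points.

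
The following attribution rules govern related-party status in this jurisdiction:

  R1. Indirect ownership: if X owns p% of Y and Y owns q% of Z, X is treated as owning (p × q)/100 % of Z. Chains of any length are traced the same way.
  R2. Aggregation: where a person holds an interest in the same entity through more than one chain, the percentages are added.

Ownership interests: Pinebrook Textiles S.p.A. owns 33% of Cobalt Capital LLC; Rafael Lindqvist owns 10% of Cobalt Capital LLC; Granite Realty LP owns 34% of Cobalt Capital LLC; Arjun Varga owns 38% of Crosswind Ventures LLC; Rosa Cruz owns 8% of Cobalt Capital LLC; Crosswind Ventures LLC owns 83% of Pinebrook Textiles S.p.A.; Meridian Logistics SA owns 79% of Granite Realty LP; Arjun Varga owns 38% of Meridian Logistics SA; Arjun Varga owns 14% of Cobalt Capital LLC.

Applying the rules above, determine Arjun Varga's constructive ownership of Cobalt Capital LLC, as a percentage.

34.615%

Chain via Meridian Logistics SA → Granite Realty LP (R1): 38% × 79% × 34% = 10.2068% of Cobalt Capital LLC.
Chain via Crosswind Ventures LLC → Pinebrook Textiles S.p.A. (R1): 38% × 83% × 33% = 10.4082% of Cobalt Capital LLC.
Direct interest in Cobalt Capital LLC: 14%.
Aggregating (R2): 10.2068% + 10.4082% + 14% = 34.615%.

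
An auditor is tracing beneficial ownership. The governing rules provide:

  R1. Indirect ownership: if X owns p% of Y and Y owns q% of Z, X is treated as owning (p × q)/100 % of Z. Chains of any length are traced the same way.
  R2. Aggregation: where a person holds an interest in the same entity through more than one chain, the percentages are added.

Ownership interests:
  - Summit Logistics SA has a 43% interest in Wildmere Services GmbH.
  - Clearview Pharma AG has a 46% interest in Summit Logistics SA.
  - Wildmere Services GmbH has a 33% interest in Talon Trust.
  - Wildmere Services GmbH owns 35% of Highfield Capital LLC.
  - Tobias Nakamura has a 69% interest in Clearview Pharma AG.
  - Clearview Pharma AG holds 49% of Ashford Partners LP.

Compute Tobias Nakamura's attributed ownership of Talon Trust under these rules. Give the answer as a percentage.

Chain via Clearview Pharma AG → Summit Logistics SA → Wildmere Services GmbH (R1): 69% × 46% × 43% × 33% = 4.503906% of Talon Trust.

4.503906%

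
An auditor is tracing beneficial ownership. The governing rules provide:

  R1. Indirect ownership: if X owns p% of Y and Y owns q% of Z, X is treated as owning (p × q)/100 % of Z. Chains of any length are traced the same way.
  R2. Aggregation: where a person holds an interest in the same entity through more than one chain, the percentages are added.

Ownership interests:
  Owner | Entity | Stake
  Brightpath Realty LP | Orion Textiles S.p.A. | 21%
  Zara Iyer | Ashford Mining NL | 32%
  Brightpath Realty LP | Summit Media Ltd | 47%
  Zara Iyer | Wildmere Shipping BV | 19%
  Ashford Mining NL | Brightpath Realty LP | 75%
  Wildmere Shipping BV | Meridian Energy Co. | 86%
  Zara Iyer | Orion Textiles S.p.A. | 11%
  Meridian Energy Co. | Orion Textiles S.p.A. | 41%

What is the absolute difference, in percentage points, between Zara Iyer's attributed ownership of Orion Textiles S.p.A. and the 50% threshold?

Chain via Ashford Mining NL → Brightpath Realty LP (R1): 32% × 75% × 21% = 5.04% of Orion Textiles S.p.A.
Chain via Wildmere Shipping BV → Meridian Energy Co. (R1): 19% × 86% × 41% = 6.6994% of Orion Textiles S.p.A.
Direct interest in Orion Textiles S.p.A: 11%.
Aggregating (R2): 5.04% + 6.6994% + 11% = 22.7394%.
22.7394% falls short of the 50% threshold by 27.2606 percentage points.

27.2606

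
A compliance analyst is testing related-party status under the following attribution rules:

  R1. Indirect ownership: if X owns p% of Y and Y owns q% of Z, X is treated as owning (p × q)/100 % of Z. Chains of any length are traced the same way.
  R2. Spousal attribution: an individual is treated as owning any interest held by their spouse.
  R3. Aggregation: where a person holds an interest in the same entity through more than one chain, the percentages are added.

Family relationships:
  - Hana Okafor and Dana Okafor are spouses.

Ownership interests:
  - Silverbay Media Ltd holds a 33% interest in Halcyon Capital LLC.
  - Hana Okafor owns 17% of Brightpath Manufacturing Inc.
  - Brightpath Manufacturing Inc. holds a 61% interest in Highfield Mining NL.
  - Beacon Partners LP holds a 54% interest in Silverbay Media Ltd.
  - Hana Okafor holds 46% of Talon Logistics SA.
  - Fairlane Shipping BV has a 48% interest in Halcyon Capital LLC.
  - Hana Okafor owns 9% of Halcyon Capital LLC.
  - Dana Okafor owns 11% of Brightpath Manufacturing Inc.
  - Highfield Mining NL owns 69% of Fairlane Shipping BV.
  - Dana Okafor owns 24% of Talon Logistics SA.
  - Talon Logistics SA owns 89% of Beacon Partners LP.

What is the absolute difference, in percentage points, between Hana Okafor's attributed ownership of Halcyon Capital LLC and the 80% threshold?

By spousal attribution (R2), Hana Okafor is treated as also owning Dana Okafor's interest in Brightpath Manufacturing Inc, giving 17% + 11% = 28%.
By spousal attribution (R2), Hana Okafor is treated as also owning Dana Okafor's interest in Talon Logistics SA, giving 46% + 24% = 70%.
Chain via Brightpath Manufacturing Inc. → Highfield Mining NL → Fairlane Shipping BV (R1): 28% × 61% × 69% × 48% = 5.656896% of Halcyon Capital LLC.
Chain via Talon Logistics SA → Beacon Partners LP → Silverbay Media Ltd (R1): 70% × 89% × 54% × 33% = 11.10186% of Halcyon Capital LLC.
Direct interest in Halcyon Capital LLC: 9%.
Aggregating (R3): 5.656896% + 11.10186% + 9% = 25.758756%.
25.758756% falls short of the 80% threshold by 54.241244 percentage points.

54.241244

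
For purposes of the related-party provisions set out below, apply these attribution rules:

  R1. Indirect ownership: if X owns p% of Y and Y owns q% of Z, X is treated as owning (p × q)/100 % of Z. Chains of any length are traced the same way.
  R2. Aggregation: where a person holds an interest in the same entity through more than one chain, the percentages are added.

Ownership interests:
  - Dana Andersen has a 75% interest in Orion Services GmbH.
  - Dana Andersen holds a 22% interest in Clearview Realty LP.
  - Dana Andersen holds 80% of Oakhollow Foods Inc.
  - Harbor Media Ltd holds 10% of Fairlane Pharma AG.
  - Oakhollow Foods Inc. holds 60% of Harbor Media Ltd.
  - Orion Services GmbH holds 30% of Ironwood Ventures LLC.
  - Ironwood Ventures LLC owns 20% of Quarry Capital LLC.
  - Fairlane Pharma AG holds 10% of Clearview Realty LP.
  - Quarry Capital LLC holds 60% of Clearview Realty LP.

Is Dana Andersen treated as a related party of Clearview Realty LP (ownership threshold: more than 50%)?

No

Chain via Orion Services GmbH → Ironwood Ventures LLC → Quarry Capital LLC (R1): 75% × 30% × 20% × 60% = 2.7% of Clearview Realty LP.
Chain via Oakhollow Foods Inc. → Harbor Media Ltd → Fairlane Pharma AG (R1): 80% × 60% × 10% × 10% = 0.48% of Clearview Realty LP.
Direct interest in Clearview Realty LP: 22%.
Aggregating (R2): 2.7% + 0.48% + 22% = 25.18%.
25.18% does not exceed the 50% threshold, so Dana is not a related party to Clearview Realty LP.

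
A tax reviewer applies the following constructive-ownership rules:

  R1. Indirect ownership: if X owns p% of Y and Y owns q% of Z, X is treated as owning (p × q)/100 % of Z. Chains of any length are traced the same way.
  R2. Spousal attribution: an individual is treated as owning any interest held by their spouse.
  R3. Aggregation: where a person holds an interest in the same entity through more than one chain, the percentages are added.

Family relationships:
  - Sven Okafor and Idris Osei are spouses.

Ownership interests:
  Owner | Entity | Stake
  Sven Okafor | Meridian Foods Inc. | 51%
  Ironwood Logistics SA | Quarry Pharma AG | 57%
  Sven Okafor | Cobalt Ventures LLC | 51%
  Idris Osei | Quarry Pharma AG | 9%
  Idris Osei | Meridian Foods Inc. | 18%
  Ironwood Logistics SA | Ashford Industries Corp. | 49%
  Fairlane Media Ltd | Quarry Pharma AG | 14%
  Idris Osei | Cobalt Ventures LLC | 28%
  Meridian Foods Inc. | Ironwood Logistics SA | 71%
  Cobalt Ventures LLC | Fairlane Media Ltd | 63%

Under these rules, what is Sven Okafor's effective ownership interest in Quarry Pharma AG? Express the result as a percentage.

43.8921%

By spousal attribution (R2), Sven Okafor is treated as also owning Idris Osei's interest in Meridian Foods Inc, giving 51% + 18% = 69%.
By spousal attribution (R2), Sven Okafor is treated as also owning Idris Osei's interest in Cobalt Ventures LLC, giving 51% + 28% = 79%.
By spousal attribution (R2), Sven Okafor is treated as owning Idris Osei's 9% interest in Quarry Pharma AG.
Chain via Meridian Foods Inc. → Ironwood Logistics SA (R1): 69% × 71% × 57% = 27.9243% of Quarry Pharma AG.
Chain via Cobalt Ventures LLC → Fairlane Media Ltd (R1): 79% × 63% × 14% = 6.9678% of Quarry Pharma AG.
Direct interest in Quarry Pharma AG: 9%.
Aggregating (R3): 27.9243% + 6.9678% + 9% = 43.8921%.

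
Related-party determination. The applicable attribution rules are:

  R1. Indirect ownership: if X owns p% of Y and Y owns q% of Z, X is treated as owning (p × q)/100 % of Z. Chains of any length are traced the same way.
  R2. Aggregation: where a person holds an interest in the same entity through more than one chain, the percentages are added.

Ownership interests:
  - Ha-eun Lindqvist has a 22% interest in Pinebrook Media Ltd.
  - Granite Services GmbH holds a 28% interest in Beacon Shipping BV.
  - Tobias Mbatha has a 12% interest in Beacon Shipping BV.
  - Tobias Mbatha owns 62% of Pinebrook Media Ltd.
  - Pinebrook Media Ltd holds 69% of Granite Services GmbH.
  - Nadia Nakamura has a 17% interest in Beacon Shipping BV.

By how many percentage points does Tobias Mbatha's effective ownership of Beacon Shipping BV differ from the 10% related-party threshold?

Chain via Pinebrook Media Ltd → Granite Services GmbH (R1): 62% × 69% × 28% = 11.9784% of Beacon Shipping BV.
Direct interest in Beacon Shipping BV: 12%.
Aggregating (R2): 11.9784% + 12% = 23.9784%.
23.9784% exceeds the 10% threshold by 13.9784 percentage points.

13.9784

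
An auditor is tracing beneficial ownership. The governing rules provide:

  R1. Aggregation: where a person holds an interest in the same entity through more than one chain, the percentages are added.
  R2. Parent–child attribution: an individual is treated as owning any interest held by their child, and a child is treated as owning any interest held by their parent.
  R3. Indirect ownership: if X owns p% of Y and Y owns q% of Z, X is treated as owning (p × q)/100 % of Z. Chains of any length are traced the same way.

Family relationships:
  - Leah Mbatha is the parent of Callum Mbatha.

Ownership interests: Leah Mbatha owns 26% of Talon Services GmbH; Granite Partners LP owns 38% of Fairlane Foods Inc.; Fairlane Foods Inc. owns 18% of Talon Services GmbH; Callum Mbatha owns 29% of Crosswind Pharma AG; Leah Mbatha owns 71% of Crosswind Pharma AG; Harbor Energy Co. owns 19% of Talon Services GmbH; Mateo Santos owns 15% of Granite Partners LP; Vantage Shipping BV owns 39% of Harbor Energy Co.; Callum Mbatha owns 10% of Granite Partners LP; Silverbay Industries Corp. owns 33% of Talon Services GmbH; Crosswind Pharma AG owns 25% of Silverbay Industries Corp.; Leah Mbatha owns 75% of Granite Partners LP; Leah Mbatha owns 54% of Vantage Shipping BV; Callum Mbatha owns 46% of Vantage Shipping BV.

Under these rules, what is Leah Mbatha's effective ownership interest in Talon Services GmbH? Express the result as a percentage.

By parent–child attribution (R2), Leah Mbatha is treated as also owning Callum Mbatha's interest in Vantage Shipping BV, giving 54% + 46% = 100%.
By parent–child attribution (R2), Leah Mbatha is treated as also owning Callum Mbatha's interest in Granite Partners LP, giving 75% + 10% = 85%.
By parent–child attribution (R2), Leah Mbatha is treated as also owning Callum Mbatha's interest in Crosswind Pharma AG, giving 71% + 29% = 100%.
Chain via Vantage Shipping BV → Harbor Energy Co. (R3): 100% × 39% × 19% = 7.41% of Talon Services GmbH.
Chain via Granite Partners LP → Fairlane Foods Inc. (R3): 85% × 38% × 18% = 5.814% of Talon Services GmbH.
Chain via Crosswind Pharma AG → Silverbay Industries Corp. (R3): 100% × 25% × 33% = 8.25% of Talon Services GmbH.
Direct interest in Talon Services GmbH: 26%.
Aggregating (R1): 7.41% + 5.814% + 8.25% + 26% = 47.474%.

47.474%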